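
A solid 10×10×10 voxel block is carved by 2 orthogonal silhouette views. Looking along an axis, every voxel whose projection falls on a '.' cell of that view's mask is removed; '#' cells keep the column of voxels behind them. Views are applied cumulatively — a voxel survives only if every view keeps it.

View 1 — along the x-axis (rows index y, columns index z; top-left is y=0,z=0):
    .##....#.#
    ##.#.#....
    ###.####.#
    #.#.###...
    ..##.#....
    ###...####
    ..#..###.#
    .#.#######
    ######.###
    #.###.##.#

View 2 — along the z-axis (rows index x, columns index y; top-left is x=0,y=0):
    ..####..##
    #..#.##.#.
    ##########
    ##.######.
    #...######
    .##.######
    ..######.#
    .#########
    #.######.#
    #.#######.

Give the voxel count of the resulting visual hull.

start: 10×10×10 = 1000 voxels
V1 x: intersect with YZ mask (60 set) -- 600 left
V2 z: intersect with XY mask (76 set) -- 463 left

remaining voxels: 463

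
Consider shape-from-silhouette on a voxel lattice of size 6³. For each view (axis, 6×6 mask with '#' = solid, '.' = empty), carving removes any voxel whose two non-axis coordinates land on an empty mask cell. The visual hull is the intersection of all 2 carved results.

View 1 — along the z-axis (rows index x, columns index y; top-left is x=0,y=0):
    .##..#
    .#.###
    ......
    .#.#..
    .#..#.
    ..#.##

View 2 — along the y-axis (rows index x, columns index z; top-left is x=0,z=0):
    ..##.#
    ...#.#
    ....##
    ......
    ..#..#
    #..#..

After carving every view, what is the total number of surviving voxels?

27 voxels

full grid |V| = 216
step 1: project along z, AND mask (14/36) → |grid| = 84
step 2: project along y, AND mask (11/36) → |grid| = 27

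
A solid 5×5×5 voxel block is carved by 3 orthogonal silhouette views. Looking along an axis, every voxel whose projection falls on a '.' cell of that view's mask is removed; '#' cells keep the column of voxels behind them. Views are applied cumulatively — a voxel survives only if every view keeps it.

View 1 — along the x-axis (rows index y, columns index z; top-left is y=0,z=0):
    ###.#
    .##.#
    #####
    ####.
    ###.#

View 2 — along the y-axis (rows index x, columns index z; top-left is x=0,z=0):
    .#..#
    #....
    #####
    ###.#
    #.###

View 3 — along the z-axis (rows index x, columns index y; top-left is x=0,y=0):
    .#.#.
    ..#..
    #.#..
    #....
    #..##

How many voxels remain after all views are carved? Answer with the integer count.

voxel count = 26

full grid |V| = 125
after view 1 [x-axis, 20 of 25 cells solid] → remaining = 100
after view 2 [y-axis, 16 of 25 cells solid] → remaining = 66
after view 3 [z-axis, 9 of 25 cells solid] → remaining = 26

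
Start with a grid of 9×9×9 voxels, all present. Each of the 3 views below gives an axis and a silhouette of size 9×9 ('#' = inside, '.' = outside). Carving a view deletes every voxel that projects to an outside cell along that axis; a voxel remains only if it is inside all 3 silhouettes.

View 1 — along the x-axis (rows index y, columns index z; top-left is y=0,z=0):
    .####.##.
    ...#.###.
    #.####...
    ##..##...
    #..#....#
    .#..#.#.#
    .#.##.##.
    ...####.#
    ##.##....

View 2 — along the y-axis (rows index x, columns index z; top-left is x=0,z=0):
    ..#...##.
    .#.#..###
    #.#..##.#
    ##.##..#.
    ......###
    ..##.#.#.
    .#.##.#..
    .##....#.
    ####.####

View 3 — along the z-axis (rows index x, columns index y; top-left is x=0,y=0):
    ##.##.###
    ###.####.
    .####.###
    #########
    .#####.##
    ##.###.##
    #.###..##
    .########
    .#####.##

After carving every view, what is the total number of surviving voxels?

full grid |V| = 729
V1 x: intersect with YZ mask (40 set) -- 360 left
V2 y: intersect with XZ mask (40 set) -- 171 left
V3 z: intersect with XY mask (65 set) -- 132 left

132 voxels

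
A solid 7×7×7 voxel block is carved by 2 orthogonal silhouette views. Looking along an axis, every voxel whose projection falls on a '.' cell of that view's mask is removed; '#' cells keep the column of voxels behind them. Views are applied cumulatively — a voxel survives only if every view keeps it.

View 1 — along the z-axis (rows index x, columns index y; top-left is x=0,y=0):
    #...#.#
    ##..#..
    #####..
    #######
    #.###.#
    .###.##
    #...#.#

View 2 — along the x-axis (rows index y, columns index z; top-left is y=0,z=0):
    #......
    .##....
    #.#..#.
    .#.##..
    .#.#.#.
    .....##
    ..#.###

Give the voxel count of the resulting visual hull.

full grid |V| = 343
V1 z: intersect with XY mask (31 set) -- 217 left
V2 x: intersect with YZ mask (18 set) -- 80 left

|visual hull| = 80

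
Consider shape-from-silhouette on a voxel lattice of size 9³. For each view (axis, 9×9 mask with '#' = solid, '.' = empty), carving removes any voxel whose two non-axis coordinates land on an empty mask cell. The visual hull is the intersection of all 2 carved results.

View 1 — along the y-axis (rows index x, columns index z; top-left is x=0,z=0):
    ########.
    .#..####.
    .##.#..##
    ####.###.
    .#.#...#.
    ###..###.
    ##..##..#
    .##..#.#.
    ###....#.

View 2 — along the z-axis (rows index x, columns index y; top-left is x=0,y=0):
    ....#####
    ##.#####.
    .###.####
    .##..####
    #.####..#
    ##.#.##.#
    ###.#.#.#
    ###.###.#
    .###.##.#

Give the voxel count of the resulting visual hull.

initial block: 9^3 = 729
[1] y-view keeps 47 columns → grid now 423
[2] z-view keeps 56 columns → grid now 288

|visual hull| = 288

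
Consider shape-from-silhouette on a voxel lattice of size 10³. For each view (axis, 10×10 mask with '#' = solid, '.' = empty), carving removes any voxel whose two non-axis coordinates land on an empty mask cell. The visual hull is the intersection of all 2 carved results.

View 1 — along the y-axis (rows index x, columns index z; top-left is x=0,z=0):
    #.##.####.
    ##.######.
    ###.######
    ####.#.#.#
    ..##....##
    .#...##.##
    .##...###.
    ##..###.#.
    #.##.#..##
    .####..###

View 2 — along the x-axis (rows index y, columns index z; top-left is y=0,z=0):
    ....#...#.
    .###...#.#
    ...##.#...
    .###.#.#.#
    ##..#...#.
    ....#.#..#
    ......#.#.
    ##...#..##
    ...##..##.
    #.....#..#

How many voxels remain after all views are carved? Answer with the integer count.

start: 10×10×10 = 1000 voxels
step 1: project along y, AND mask (64/100) → |grid| = 640
step 2: project along x, AND mask (37/100) → |grid| = 235

remaining voxels: 235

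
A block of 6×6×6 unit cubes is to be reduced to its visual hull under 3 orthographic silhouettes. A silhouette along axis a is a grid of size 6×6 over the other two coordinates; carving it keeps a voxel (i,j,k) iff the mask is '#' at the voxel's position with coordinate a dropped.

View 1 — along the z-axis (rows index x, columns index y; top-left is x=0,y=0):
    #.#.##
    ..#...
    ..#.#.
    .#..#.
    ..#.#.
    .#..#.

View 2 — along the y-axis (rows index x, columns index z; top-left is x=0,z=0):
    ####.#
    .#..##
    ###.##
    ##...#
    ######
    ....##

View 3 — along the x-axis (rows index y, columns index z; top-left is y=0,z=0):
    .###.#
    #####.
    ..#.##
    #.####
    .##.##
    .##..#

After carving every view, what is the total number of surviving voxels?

remaining voxels: 35

initial block: 6^3 = 216
V1 z: intersect with XY mask (13 set) -- 78 left
V2 y: intersect with XZ mask (24 set) -- 55 left
V3 x: intersect with YZ mask (24 set) -- 35 left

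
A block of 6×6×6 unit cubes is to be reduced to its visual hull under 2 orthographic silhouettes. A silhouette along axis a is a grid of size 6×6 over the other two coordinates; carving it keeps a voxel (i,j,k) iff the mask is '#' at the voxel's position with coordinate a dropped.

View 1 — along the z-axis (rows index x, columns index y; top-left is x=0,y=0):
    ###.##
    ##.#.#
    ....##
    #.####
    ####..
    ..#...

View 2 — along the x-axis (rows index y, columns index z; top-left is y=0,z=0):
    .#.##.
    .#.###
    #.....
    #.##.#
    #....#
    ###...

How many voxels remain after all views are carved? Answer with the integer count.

before carving: 216 voxels (6×6×6)
[1] z-view keeps 21 columns → grid now 126
[2] x-view keeps 17 columns → grid now 58

voxel count = 58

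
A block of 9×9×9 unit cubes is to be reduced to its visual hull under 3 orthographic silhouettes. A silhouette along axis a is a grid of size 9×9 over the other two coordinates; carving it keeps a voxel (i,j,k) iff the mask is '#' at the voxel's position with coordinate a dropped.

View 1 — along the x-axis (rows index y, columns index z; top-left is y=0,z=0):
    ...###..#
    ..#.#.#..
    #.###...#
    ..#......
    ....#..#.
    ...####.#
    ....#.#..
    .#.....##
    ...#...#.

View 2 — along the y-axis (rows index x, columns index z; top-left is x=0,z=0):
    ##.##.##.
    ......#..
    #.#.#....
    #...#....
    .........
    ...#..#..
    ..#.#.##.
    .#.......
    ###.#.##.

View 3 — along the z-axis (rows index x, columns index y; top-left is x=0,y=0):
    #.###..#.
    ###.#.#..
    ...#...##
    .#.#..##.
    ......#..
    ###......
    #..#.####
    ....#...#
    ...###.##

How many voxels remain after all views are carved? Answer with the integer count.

33 voxels

full grid |V| = 729
step 1: project along x, AND mask (27/81) → |grid| = 243
step 2: project along y, AND mask (25/81) → |grid| = 78
step 3: project along z, AND mask (34/81) → |grid| = 33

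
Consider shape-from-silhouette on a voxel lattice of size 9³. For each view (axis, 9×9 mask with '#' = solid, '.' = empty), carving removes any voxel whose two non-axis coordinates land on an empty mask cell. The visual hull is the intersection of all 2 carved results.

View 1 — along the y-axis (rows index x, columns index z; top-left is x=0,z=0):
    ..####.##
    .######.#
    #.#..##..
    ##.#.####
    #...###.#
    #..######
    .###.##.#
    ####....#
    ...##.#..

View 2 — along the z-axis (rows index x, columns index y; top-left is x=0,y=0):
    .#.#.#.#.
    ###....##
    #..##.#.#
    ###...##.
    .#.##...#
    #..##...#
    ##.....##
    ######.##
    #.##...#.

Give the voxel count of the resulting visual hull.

|visual hull| = 238

before carving: 729 voxels (9×9×9)
carve view 1 (along y, XZ-mask fill 50/81): 450 voxels remain
carve view 2 (along z, XY-mask fill 43/81): 238 voxels remain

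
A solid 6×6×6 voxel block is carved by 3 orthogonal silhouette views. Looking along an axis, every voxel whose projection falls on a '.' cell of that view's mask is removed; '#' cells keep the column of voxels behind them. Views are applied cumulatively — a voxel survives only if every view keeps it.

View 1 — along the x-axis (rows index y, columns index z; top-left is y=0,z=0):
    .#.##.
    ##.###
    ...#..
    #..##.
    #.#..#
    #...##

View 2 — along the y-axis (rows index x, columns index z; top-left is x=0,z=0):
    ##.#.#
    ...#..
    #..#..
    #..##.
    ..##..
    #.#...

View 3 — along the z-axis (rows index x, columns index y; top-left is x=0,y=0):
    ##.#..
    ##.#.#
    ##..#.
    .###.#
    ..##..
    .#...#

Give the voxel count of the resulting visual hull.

initial block: 6^3 = 216
[1] x-view keeps 18 columns → grid now 108
[2] y-view keeps 14 columns → grid now 47
[3] z-view keeps 18 columns → grid now 28

28 voxels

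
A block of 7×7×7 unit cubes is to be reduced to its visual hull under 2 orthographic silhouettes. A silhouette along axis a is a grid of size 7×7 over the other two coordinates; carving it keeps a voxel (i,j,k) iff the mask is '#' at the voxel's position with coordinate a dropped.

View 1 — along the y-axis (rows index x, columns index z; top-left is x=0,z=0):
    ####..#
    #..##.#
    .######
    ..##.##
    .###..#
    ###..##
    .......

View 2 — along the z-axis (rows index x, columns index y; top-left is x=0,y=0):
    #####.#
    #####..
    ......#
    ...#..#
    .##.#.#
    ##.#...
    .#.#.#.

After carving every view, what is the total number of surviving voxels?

voxel count = 95

start: 7×7×7 = 343 voxels
  1. axis=1 (XZ plane), |mask|=28  ⇒  voxels=196
  2. axis=2 (XY plane), |mask|=24  ⇒  voxels=95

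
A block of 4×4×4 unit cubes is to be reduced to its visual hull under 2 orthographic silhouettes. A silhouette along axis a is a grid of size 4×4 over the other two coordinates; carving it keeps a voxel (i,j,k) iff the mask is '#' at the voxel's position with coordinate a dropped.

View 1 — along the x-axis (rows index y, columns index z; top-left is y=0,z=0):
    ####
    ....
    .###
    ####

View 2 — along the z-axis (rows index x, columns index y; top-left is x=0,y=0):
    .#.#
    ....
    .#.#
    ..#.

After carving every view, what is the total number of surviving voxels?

initial block: 4^3 = 64
V1 x: intersect with YZ mask (11 set) -- 44 left
V2 z: intersect with XY mask (5 set) -- 11 left

remaining voxels: 11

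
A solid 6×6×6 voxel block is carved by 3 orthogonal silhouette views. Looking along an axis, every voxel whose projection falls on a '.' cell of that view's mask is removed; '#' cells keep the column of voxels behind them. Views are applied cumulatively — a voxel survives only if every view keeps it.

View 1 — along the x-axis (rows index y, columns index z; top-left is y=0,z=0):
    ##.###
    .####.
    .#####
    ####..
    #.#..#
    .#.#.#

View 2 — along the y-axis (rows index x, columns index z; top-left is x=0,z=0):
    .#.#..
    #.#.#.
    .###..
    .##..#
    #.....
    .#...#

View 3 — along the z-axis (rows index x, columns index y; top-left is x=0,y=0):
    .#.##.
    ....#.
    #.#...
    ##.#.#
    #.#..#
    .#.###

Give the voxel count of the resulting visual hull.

25 voxels

full grid |V| = 216
V1 x: intersect with YZ mask (24 set) -- 144 left
V2 y: intersect with XZ mask (14 set) -- 59 left
V3 z: intersect with XY mask (17 set) -- 25 left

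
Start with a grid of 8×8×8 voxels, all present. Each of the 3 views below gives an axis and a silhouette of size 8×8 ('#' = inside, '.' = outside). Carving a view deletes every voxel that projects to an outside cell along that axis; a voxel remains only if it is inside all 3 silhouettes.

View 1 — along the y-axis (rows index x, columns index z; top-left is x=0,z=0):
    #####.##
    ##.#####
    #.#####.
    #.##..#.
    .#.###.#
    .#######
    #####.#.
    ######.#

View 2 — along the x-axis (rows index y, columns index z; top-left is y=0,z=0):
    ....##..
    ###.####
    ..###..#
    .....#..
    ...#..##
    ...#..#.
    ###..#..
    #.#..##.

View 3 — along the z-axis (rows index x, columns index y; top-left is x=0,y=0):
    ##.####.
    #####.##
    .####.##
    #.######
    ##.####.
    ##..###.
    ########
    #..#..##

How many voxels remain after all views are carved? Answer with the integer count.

initial block: 8^3 = 512
[1] y-view keeps 49 columns → grid now 392
[2] x-view keeps 27 columns → grid now 163
[3] z-view keeps 49 columns → grid now 122

voxel count = 122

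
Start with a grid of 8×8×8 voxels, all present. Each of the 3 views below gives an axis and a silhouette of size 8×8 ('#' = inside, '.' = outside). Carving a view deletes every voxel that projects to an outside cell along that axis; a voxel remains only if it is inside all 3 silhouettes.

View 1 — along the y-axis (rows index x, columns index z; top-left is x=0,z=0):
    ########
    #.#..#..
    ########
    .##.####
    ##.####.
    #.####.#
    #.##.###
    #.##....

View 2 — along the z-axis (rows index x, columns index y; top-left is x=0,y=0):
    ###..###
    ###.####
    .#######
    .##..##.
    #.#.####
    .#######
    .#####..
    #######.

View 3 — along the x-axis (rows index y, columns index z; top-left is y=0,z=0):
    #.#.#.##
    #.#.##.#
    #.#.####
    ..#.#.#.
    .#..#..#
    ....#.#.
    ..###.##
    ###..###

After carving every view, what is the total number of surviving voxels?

149 voxels

initial block: 8^3 = 512
carve view 1 (along y, XZ-mask fill 46/64): 368 voxels remain
carve view 2 (along z, XY-mask fill 49/64): 278 voxels remain
carve view 3 (along x, YZ-mask fill 35/64): 149 voxels remain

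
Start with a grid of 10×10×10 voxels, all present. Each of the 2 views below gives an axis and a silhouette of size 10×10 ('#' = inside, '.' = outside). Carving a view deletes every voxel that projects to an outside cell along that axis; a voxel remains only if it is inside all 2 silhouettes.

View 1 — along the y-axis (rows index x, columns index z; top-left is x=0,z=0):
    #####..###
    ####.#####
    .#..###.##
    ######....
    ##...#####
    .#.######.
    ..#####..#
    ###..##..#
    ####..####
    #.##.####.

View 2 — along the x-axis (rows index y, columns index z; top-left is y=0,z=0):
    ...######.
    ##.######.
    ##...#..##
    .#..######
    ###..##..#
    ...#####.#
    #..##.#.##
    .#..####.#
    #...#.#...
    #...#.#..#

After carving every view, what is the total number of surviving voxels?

full grid |V| = 1000
[1] y-view keeps 70 columns → grid now 700
[2] x-view keeps 57 columns → grid now 399

|visual hull| = 399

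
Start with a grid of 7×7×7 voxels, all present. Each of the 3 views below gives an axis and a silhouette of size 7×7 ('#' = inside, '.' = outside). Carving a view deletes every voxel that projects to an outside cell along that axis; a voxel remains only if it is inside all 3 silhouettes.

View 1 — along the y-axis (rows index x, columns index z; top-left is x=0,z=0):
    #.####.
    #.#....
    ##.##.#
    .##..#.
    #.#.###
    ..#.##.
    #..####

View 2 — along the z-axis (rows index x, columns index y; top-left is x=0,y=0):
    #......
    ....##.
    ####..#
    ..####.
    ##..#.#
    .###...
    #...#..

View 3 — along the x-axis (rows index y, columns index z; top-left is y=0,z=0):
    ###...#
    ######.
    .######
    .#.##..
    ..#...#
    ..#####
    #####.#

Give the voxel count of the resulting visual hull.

|visual hull| = 53

full grid |V| = 343
step 1: project along y, AND mask (28/49) → |grid| = 196
step 2: project along z, AND mask (21/49) → |grid| = 85
step 3: project along x, AND mask (32/49) → |grid| = 53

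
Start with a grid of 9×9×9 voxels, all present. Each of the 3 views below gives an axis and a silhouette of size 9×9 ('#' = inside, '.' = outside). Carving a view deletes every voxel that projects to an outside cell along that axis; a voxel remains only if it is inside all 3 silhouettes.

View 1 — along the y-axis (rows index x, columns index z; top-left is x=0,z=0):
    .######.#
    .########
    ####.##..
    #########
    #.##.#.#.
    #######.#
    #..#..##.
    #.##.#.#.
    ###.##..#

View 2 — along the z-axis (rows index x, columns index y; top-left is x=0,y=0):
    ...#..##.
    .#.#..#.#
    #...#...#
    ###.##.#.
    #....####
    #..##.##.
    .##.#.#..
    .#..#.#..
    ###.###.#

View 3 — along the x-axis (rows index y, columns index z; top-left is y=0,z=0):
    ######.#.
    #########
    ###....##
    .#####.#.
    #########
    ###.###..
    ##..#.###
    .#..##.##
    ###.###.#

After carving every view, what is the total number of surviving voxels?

199 voxels

initial block: 9^3 = 729
after view 1 [y-axis, 58 of 81 cells solid] → remaining = 522
after view 2 [z-axis, 40 of 81 cells solid] → remaining = 263
after view 3 [x-axis, 60 of 81 cells solid] → remaining = 199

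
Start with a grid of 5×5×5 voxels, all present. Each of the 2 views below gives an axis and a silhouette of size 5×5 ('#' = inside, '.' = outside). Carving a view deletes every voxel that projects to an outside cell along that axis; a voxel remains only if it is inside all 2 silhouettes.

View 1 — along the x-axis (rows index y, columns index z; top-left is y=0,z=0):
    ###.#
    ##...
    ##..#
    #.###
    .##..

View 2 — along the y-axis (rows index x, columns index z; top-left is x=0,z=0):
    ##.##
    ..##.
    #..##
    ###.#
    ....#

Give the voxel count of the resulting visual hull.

voxel count = 41

before carving: 125 voxels (5×5×5)
after view 1 [x-axis, 15 of 25 cells solid] → remaining = 75
after view 2 [y-axis, 14 of 25 cells solid] → remaining = 41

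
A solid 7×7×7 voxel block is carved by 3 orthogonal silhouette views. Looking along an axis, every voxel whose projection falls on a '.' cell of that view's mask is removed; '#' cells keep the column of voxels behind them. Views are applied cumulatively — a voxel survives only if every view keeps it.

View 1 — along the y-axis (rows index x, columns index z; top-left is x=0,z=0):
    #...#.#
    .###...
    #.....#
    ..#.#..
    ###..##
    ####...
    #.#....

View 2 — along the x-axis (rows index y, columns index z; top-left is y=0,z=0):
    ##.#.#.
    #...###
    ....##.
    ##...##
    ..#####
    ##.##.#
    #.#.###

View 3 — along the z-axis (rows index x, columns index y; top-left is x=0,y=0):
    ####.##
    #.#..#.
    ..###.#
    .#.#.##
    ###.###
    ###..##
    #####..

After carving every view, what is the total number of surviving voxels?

start: 7×7×7 = 343 voxels
V1 y: intersect with XZ mask (21 set) -- 147 left
V2 x: intersect with YZ mask (29 set) -- 81 left
V3 z: intersect with XY mask (33 set) -- 56 left

56 voxels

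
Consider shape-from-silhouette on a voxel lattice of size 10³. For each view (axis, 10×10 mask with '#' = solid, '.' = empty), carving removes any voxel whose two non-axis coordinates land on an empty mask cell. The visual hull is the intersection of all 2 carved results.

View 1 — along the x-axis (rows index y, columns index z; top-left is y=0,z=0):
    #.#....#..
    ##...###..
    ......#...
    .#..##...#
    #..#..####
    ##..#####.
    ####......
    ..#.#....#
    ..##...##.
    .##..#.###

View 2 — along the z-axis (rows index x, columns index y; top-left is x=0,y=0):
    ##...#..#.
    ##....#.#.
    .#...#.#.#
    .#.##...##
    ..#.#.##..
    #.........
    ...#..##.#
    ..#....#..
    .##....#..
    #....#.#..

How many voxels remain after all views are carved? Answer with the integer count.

initial block: 10^3 = 1000
[1] x-view keeps 43 columns → grid now 430
[2] z-view keeps 34 columns → grid now 141

|visual hull| = 141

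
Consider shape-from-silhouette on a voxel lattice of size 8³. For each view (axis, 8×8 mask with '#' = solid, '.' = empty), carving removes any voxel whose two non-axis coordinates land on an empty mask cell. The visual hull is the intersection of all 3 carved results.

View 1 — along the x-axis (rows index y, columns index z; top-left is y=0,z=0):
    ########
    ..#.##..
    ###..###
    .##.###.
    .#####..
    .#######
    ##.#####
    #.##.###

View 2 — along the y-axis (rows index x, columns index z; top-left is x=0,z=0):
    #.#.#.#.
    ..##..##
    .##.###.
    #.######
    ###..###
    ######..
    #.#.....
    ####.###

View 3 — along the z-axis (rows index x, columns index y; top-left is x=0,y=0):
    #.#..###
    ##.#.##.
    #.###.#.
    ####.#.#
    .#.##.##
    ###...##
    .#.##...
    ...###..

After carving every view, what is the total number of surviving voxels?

full grid |V| = 512
[1] x-view keeps 47 columns → grid now 376
[2] y-view keeps 41 columns → grid now 244
[3] z-view keeps 37 columns → grid now 141

voxel count = 141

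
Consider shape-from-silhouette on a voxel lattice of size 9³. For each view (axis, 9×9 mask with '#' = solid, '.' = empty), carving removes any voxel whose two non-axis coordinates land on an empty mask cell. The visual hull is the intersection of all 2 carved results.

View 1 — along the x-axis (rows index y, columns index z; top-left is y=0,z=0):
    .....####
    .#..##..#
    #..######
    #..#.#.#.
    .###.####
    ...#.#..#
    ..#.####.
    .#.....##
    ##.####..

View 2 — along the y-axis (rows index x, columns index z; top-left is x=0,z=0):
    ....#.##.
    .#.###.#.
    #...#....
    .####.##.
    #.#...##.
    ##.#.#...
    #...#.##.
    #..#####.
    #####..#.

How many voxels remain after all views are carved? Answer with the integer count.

184 voxels

full grid |V| = 729
carve view 1 (along x, YZ-mask fill 43/81): 387 voxels remain
carve view 2 (along y, XZ-mask fill 40/81): 184 voxels remain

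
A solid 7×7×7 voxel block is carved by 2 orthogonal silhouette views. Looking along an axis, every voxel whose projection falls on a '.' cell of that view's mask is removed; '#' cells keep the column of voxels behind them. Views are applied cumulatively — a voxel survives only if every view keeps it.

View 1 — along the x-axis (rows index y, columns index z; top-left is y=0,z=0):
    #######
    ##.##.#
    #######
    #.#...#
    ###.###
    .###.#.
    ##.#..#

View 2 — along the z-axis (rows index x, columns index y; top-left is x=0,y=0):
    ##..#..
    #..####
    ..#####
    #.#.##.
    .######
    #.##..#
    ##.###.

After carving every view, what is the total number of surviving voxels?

before carving: 343 voxels (7×7×7)
step 1: project along x, AND mask (36/49) → |grid| = 252
step 2: project along z, AND mask (32/49) → |grid| = 165

voxel count = 165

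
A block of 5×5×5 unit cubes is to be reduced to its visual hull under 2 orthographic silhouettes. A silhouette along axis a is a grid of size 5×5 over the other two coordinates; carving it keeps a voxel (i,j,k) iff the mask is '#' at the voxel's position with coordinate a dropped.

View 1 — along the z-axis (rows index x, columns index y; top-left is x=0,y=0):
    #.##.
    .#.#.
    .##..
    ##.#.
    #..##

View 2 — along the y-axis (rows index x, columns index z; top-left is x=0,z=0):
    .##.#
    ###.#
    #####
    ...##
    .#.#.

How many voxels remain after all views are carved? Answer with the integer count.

full grid |V| = 125
  1. axis=2 (XY plane), |mask|=13  ⇒  voxels=65
  2. axis=1 (XZ plane), |mask|=16  ⇒  voxels=39

39 voxels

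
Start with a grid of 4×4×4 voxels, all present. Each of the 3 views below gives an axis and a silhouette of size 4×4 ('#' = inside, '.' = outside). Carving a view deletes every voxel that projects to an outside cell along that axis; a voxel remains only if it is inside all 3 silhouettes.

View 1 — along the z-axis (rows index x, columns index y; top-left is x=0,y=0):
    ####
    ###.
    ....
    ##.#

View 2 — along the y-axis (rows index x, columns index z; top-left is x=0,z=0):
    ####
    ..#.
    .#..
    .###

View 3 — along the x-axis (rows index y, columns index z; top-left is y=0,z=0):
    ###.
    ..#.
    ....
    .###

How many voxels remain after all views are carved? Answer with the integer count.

before carving: 64 voxels (4×4×4)
  1. axis=2 (XY plane), |mask|=10  ⇒  voxels=40
  2. axis=1 (XZ plane), |mask|=9  ⇒  voxels=28
  3. axis=0 (YZ plane), |mask|=7  ⇒  voxels=15

15 voxels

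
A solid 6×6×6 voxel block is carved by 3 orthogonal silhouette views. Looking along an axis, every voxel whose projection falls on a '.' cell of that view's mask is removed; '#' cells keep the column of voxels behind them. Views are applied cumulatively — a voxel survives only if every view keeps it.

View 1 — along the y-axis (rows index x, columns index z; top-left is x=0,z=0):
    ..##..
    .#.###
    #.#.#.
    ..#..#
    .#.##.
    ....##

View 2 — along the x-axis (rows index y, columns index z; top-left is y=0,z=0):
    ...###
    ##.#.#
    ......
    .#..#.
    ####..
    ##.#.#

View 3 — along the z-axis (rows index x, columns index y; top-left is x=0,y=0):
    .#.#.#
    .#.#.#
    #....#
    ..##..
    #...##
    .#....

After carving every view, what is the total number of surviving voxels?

start: 6×6×6 = 216 voxels
V1 y: intersect with XZ mask (16 set) -- 96 left
V2 x: intersect with YZ mask (17 set) -- 43 left
V3 z: intersect with XY mask (14 set) -- 19 left

remaining voxels: 19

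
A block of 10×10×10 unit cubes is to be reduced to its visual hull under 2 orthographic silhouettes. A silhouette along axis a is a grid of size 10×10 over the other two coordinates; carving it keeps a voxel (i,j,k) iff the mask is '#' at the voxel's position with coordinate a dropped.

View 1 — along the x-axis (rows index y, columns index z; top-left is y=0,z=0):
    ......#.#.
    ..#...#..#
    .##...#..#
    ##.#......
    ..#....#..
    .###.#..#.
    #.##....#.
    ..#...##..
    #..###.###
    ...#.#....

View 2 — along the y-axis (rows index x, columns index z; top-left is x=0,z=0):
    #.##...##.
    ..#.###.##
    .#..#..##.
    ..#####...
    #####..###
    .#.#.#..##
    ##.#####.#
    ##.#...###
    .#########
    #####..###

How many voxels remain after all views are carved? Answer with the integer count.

|visual hull| = 224

initial block: 10^3 = 1000
after view 1 [x-axis, 35 of 100 cells solid] → remaining = 350
after view 2 [y-axis, 64 of 100 cells solid] → remaining = 224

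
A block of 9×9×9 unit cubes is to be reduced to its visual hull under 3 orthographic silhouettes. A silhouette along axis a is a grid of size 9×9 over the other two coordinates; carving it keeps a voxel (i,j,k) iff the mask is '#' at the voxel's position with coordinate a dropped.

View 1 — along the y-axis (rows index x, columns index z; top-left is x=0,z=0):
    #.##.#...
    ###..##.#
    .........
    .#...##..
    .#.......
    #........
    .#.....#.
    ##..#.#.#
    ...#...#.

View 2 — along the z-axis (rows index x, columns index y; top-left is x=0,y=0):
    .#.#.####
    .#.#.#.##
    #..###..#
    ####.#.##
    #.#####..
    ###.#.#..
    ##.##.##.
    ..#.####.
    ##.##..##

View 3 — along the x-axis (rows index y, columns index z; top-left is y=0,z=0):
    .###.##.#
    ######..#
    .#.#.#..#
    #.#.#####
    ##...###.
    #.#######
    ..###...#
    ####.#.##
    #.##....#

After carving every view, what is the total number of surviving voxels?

89 voxels

initial block: 9^3 = 729
carve view 1 (along y, XZ-mask fill 24/81): 216 voxels remain
carve view 2 (along z, XY-mask fill 51/81): 135 voxels remain
carve view 3 (along x, YZ-mask fill 52/81): 89 voxels remain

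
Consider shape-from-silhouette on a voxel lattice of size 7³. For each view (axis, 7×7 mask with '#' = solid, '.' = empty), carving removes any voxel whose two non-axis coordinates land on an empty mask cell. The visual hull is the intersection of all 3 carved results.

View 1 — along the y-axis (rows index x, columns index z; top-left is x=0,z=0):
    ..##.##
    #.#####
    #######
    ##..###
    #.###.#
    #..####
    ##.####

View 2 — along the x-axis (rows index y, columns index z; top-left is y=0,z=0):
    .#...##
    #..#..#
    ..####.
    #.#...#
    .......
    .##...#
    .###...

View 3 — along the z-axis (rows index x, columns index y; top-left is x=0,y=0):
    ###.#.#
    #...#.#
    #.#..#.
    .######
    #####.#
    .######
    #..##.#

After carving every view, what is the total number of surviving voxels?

remaining voxels: 61

initial block: 7^3 = 343
carve view 1 (along y, XZ-mask fill 38/49): 266 voxels remain
carve view 2 (along x, YZ-mask fill 19/49): 101 voxels remain
carve view 3 (along z, XY-mask fill 33/49): 61 voxels remain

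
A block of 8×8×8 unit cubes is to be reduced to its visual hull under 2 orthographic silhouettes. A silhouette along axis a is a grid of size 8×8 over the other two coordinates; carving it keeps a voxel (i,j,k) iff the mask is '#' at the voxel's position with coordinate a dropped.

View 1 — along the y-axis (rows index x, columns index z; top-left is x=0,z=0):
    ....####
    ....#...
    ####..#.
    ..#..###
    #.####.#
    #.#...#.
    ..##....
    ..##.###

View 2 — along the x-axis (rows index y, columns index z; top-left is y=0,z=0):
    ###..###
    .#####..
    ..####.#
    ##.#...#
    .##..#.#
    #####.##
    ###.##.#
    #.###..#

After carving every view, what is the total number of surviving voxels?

|visual hull| = 156

before carving: 512 voxels (8×8×8)
after view 1 [y-axis, 30 of 64 cells solid] → remaining = 240
after view 2 [x-axis, 42 of 64 cells solid] → remaining = 156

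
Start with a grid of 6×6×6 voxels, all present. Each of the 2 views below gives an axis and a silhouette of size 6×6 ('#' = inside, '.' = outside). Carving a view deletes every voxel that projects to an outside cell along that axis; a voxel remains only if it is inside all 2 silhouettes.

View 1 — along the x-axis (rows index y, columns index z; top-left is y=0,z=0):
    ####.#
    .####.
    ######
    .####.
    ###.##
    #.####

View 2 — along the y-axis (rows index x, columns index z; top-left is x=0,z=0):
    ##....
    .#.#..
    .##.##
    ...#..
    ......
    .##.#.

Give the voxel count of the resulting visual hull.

remaining voxels: 60

full grid |V| = 216
step 1: project along x, AND mask (29/36) → |grid| = 174
step 2: project along y, AND mask (12/36) → |grid| = 60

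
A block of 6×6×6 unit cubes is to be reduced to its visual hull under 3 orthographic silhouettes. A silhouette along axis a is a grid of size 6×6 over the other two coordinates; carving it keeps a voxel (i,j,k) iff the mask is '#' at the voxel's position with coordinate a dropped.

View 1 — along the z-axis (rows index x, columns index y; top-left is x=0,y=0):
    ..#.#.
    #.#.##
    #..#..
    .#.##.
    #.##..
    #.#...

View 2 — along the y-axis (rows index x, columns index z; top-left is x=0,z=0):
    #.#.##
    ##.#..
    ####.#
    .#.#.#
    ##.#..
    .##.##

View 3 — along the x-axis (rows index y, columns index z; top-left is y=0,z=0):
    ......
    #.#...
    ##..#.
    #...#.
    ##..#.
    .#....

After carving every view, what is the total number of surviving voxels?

start: 6×6×6 = 216 voxels
step 1: project along z, AND mask (16/36) → |grid| = 96
step 2: project along y, AND mask (22/36) → |grid| = 56
step 3: project along x, AND mask (11/36) → |grid| = 16

remaining voxels: 16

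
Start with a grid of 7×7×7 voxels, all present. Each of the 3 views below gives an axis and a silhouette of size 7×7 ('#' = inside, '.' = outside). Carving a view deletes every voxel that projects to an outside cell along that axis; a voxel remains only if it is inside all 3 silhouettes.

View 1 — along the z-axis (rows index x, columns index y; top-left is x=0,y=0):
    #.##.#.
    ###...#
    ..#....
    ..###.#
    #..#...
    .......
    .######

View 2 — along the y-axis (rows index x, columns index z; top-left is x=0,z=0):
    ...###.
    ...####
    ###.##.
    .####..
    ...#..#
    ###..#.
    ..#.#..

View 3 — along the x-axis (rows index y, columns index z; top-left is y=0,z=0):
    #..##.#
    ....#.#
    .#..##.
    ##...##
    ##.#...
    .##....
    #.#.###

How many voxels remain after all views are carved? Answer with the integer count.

start: 7×7×7 = 343 voxels
  1. axis=2 (XY plane), |mask|=21  ⇒  voxels=147
  2. axis=1 (XZ plane), |mask|=24  ⇒  voxels=65
  3. axis=0 (YZ plane), |mask|=23  ⇒  voxels=33

voxel count = 33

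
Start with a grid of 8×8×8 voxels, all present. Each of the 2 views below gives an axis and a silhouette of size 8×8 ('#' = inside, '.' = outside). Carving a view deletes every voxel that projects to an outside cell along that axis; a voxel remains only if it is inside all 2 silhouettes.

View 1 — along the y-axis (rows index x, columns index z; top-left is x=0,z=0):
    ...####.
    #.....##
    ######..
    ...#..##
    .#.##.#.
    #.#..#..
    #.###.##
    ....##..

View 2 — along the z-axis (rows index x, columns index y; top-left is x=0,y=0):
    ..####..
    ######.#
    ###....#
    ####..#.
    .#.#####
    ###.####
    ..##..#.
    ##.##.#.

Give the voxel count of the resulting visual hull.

149 voxels

full grid |V| = 512
V1 y: intersect with XZ mask (31 set) -- 248 left
V2 z: intersect with XY mask (41 set) -- 149 left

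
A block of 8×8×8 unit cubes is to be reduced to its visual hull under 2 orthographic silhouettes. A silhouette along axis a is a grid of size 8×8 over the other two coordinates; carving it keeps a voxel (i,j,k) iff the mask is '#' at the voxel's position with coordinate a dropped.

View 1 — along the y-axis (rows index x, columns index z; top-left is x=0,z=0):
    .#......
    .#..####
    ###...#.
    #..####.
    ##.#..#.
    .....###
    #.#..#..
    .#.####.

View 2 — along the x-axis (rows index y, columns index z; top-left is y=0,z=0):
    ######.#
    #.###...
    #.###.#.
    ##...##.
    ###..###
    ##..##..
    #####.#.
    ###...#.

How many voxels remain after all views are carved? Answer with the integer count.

voxel count = 155

initial block: 8^3 = 512
V1 y: intersect with XZ mask (30 set) -- 240 left
V2 x: intersect with YZ mask (40 set) -- 155 left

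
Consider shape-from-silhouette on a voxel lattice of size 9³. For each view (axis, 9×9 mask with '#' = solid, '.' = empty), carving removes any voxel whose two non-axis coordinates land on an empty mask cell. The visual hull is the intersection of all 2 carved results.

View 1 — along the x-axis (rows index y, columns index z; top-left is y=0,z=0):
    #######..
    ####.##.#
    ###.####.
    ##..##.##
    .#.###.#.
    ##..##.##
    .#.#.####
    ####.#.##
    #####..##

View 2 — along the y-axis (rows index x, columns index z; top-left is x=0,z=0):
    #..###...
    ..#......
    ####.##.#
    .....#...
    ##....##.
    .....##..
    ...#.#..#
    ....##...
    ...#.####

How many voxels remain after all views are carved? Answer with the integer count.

before carving: 729 voxels (9×9×9)
after view 1 [x-axis, 58 of 81 cells solid] → remaining = 522
after view 2 [y-axis, 29 of 81 cells solid] → remaining = 189

|visual hull| = 189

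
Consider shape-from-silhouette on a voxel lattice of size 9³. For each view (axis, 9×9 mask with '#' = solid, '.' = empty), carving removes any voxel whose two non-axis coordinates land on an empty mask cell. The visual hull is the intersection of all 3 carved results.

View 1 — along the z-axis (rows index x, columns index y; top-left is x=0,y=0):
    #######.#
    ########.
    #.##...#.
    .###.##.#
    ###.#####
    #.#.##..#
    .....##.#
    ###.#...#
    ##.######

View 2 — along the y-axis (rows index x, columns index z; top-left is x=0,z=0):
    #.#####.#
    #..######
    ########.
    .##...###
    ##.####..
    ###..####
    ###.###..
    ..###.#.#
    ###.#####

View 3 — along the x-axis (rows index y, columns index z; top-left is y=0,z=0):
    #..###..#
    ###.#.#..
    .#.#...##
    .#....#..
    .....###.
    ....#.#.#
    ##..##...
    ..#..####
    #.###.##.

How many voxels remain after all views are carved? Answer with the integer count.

voxel count = 170

start: 9×9×9 = 729 voxels
[1] z-view keeps 55 columns → grid now 495
[2] y-view keeps 59 columns → grid now 364
[3] x-view keeps 37 columns → grid now 170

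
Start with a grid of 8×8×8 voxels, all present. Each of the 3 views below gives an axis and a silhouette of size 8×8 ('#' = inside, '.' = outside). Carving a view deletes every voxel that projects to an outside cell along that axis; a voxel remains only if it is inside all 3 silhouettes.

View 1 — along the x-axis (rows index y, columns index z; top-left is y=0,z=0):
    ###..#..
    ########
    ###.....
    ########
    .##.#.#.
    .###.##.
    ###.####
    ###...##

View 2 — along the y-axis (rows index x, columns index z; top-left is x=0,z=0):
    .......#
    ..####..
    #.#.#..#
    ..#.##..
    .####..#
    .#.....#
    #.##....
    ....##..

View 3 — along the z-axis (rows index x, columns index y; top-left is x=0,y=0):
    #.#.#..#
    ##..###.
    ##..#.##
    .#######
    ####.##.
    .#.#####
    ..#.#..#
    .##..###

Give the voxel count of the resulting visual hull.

initial block: 8^3 = 512
carve view 1 (along x, YZ-mask fill 44/64): 352 voxels remain
carve view 2 (along y, XZ-mask fill 24/64): 128 voxels remain
carve view 3 (along z, XY-mask fill 41/64): 86 voxels remain

|visual hull| = 86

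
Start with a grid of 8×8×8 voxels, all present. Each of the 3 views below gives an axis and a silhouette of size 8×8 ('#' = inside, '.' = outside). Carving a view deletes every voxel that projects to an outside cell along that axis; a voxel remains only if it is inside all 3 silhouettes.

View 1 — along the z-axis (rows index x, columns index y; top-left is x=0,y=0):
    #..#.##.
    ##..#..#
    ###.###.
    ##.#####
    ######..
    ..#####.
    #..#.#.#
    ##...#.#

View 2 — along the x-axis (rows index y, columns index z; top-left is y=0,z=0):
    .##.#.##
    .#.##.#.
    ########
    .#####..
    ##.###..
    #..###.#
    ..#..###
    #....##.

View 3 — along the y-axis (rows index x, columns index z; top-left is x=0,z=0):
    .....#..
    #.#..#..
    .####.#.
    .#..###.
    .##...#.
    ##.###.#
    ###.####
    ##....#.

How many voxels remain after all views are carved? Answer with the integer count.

102 voxels

start: 8×8×8 = 512 voxels
[1] z-view keeps 40 columns → grid now 320
[2] x-view keeps 39 columns → grid now 192
[3] y-view keeps 32 columns → grid now 102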